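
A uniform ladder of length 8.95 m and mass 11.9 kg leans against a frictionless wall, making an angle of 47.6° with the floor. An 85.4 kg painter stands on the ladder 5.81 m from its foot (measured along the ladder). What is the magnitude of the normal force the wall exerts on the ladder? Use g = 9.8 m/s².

Taking torques about the foot of the ladder:
Ladder weight 11.9×9.8 = 116.6 N acts at 4.475 m along the ladder; its horizontal arm is 4.475·cos47.6° = 3.018 m → τ = 351.9 N·m clockwise.
Painter: 85.4×9.8 = 836.9 N at 5.81 m → arm 3.918 m → τ = 3279 N·m clockwise.
Wall normal N acts horizontally at the top; its moment arm is the height L sinθ = 8.95·sin47.6° = 6.609 m, counterclockwise.
Στ = 0 ⇒ N × 6.609 = 3631 ⇒ N = 549 N.

N_wall ≈ 549 N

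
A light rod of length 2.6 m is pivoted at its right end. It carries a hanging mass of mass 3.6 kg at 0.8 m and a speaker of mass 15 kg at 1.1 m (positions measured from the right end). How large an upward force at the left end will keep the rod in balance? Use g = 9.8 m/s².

Sum moments about the right end (the unknown pivot reaction has zero arm there).
Hanging mass: 3.6 × 9.8 = 35.28 N down at 0.8 m → arm 0.8 m, τ = 35.28 × 0.8 = 28.22 N·m counterclockwise.
Speaker: 15 × 9.8 = 147 N down at 1.1 m → arm 1.1 m, τ = 147 × 1.1 = 161.7 N·m counterclockwise.
Net moment of the loads = 189.9 N·m counterclockwise.
The upward force F acts at the left end, arm 2.6 m, giving F × 2.6 clockwise.
Στ = 0 ⇒ F × 2.6 = 189.9 ⇒ F = 189.9 / 2.6 = 73 N.

F ≈ 73 N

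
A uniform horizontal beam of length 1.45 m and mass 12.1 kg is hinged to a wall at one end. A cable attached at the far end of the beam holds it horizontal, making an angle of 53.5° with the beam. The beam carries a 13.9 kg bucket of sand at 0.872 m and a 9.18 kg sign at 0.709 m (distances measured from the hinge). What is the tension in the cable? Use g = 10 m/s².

About the hinge:
Beam weight: 12.1 × 10 = 121 N down at 0.725 m → arm 0.725 m, τ = 121 × 0.725 = 87.72 N·m clockwise.
Bucket of sand: 13.9 × 10 = 139 N down at 0.872 m → arm 0.872 m, τ = 139 × 0.872 = 121.2 N·m clockwise.
Sign: 9.18 × 10 = 91.8 N down at 0.709 m → arm 0.709 m, τ = 91.8 × 0.709 = 65.09 N·m clockwise.
Total clockwise load moment = 274 N·m.
The cable tension T acts at 1.45 m; only its component perpendicular to the beam, T sinθ, produces torque. sin 53.5° = 0.8039.
Στ = 0 ⇒ T × 1.45 × 0.8039 = 274 ⇒ T = 274 / 1.166 = 235 N.

T ≈ 235 N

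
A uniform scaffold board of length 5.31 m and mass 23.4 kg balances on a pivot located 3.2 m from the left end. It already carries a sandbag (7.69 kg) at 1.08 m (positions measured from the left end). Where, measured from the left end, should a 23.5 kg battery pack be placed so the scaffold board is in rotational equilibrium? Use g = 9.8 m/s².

x ≈ 4.44 m from the left end

Take moments about the pivot (at 3.2 m from the left end).
Beam weight: 23.4 × 9.8 = 229.3 N down at 2.655 m → arm 0.545 m, τ = 229.3 × 0.545 = 125 N·m counterclockwise.
Sandbag: 7.69 × 9.8 = 75.36 N down at 1.08 m → arm 2.12 m, τ = 75.36 × 2.12 = 159.8 N·m counterclockwise.
Net moment of existing loads = 284.8 N·m counterclockwise.
The battery pack weighs 23.5 × 9.8 = 230.3 N and must supply an equal clockwise moment, so its lever arm about the pivot is 284.8 / 230.3 = 1.24 m.
That puts it at 3.2 + 1.24 = 4.44 m from the left end.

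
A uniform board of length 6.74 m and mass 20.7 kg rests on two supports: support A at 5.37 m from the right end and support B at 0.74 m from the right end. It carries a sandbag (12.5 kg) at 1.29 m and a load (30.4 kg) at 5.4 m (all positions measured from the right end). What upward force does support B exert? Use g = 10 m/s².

About support A:
Beam weight: 20.7 × 10 = 207 N down at 3.37 m → arm 2 m, τ = 207 × 2 = 414 N·m clockwise.
Sandbag: 12.5 × 10 = 125 N down at 1.29 m → arm 4.08 m, τ = 125 × 4.08 = 510 N·m clockwise.
Load: 30.4 × 10 = 304 N down at 5.4 m → arm 0.03 m, τ = 304 × 0.03 = 9.12 N·m counterclockwise.
Net load moment about support A = 914.9 N·m clockwise.
Reaction R at support B is upward at 0.74 m, arm 4.63 m → moment R × 4.63 counterclockwise.
Setting net torque to zero: R × 4.63 = 914.9 → R = 198 N.

R_B ≈ 198 N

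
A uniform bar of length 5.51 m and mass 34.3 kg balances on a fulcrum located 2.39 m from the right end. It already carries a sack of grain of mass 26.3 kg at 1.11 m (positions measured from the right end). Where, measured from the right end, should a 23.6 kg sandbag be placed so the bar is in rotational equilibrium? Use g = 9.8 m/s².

x ≈ 3.29 m from the right end

Taking torques about the fulcrum (at 2.39 m from the right end):
Beam weight: 34.3 × 9.8 = 336.1 N down at 2.755 m → arm 0.365 m, τ = 336.1 × 0.365 = 122.7 N·m counterclockwise.
Sack of grain: 26.3 × 9.8 = 257.7 N down at 1.11 m → arm 1.28 m, τ = 257.7 × 1.28 = 329.9 N·m clockwise.
Net moment of existing loads = 207.2 N·m clockwise.
The sandbag weighs 23.6 × 9.8 = 231.3 N and must supply an equal counterclockwise moment, so its lever arm about the fulcrum is 207.2 / 231.3 = 0.896 m.
That puts it at 2.39 + 0.896 = 3.29 m from the right end.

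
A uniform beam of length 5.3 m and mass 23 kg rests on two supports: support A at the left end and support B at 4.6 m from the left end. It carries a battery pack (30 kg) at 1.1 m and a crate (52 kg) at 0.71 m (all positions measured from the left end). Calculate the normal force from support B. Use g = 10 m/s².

R_B ≈ 285 N

Take moments about support A.
Beam weight: 23 × 10 = 230 N down at 2.65 m → arm 2.65 m, τ = 230 × 2.65 = 609.5 N·m clockwise.
Battery pack: 30 × 10 = 300 N down at 1.1 m → arm 1.1 m, τ = 300 × 1.1 = 330 N·m clockwise.
Crate: 52 × 10 = 520 N down at 0.71 m → arm 0.71 m, τ = 520 × 0.71 = 369.2 N·m clockwise.
Net load moment about support A = 1309 N·m clockwise.
Reaction R at support B is upward at 4.6 m, arm 4.6 m → moment R × 4.6 counterclockwise.
Balancing moments: R × 4.6 = 1309, giving R = 285 N.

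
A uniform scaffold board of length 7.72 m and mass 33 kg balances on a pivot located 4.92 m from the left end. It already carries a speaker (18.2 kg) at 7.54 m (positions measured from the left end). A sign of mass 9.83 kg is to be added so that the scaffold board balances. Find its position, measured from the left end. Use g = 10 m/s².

x ≈ 3.63 m from the left end

Taking torques about the pivot (at 4.92 m from the left end):
Beam weight: 33 × 10 = 330 N down at 3.86 m → arm 1.06 m, τ = 330 × 1.06 = 349.8 N·m counterclockwise.
Speaker: 18.2 × 10 = 182 N down at 7.54 m → arm 2.62 m, τ = 182 × 2.62 = 476.8 N·m clockwise.
Net moment of existing loads = 127 N·m clockwise.
The sign weighs 9.83 × 10 = 98.3 N and must supply an equal counterclockwise moment, so its lever arm about the pivot is 127 / 98.3 = 1.29 m.
That puts it at 4.92 − 1.29 = 3.63 m from the left end.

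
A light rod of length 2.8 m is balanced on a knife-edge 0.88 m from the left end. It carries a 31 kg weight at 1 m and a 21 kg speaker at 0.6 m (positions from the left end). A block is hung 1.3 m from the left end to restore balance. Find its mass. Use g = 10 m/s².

m ≈ 5.14 kg

Sum moments about the knife-edge (at 0.88 m from the left end) (the support reaction has zero arm there).
Weight: 31 × 10 = 310 N down at 1 m → arm 0.12 m, τ = 310 × 0.12 = 37.2 N·m clockwise.
Speaker: 21 × 10 = 210 N down at 0.6 m → arm 0.28 m, τ = 210 × 0.28 = 58.8 N·m counterclockwise.
Net moment of known loads = 21.6 N·m counterclockwise.
An unknown mass m at 1.3 m has arm 0.42 m; its moment is m·g·0.42 clockwise.
For rotational equilibrium, m × 10 × 0.42 = 21.6, so m = 21.6 / (10 × 0.42) = 5.14 kg.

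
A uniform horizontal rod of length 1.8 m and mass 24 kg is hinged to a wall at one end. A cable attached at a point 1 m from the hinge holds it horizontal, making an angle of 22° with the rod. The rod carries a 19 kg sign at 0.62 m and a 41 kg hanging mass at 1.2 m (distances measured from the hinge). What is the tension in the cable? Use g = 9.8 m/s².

About the hinge:
Beam weight: 24 × 9.8 = 235.2 N down at 0.9 m → arm 0.9 m, τ = 235.2 × 0.9 = 211.7 N·m clockwise.
Sign: 19 × 9.8 = 186.2 N down at 0.62 m → arm 0.62 m, τ = 186.2 × 0.62 = 115.4 N·m clockwise.
Hanging mass: 41 × 9.8 = 401.8 N down at 1.2 m → arm 1.2 m, τ = 401.8 × 1.2 = 482.2 N·m clockwise.
Total clockwise load moment = 809.3 N·m.
The cable tension T acts at 1 m; only its component perpendicular to the rod, T sinθ, produces torque. sin 22° = 0.3746.
Setting net torque to zero: T × 1 × 0.3746 = 809.3 → T = 809.3 / 0.3746 = 2160 N.

T ≈ 2160 N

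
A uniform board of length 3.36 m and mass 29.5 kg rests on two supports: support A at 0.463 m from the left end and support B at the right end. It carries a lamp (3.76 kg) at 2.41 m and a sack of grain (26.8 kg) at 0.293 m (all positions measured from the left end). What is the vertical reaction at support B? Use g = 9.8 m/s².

Choose support A as the axis so its reaction then has zero moment arm.
Beam weight: 29.5 × 9.8 = 289.1 N down at 1.68 m → arm 1.217 m, τ = 289.1 × 1.217 = 351.8 N·m clockwise.
Lamp: 3.76 × 9.8 = 36.85 N down at 2.41 m → arm 1.947 m, τ = 36.85 × 1.947 = 71.75 N·m clockwise.
Sack of grain: 26.8 × 9.8 = 262.6 N down at 0.293 m → arm 0.17 m, τ = 262.6 × 0.17 = 44.64 N·m counterclockwise.
Net load moment about support A = 378.9 N·m clockwise.
Reaction R at support B is upward at 3.36 m, arm 2.897 m → moment R × 2.897 counterclockwise.
For rotational equilibrium, R × 2.897 = 378.9, so R = 131 N.

R_B ≈ 131 N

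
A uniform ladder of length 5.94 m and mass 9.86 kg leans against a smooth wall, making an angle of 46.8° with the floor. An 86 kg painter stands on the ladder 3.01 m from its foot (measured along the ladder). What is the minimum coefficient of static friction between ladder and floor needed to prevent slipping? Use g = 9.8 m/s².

μ_min ≈ 0.475

Taking torques about the foot of the ladder:
Ladder weight 9.86×9.8 = 96.63 N acts at 2.97 m along the ladder; its horizontal arm is 2.97·cos46.8° = 2.033 m → τ = 196.4 N·m clockwise.
Painter: 86×9.8 = 842.8 N at 3.01 m → arm 2.06 m → τ = 1736 N·m clockwise.
Wall normal N acts horizontally at the top; its moment arm is the height L sinθ = 5.94·sin46.8° = 4.33 m, counterclockwise.
Στ = 0 ⇒ N × 4.33 = 1932 ⇒ N = 446.2 N.
ΣFx = 0 ⇒ f = N_wall = 446.2 N. ΣFy = 0 ⇒ N_floor = 939.4 N.
μ_min = f / N_floor = 446.2 / 939.4 = 0.475.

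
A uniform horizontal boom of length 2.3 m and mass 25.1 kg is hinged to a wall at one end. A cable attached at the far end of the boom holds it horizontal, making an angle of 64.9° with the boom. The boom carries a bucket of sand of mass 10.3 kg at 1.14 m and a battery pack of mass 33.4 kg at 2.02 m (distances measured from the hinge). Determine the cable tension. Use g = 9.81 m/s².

Sum moments about the hinge (the unknown hinge reaction has zero arm there).
Beam weight: 25.1 × 9.81 = 246.2 N down at 1.15 m → arm 1.15 m, τ = 246.2 × 1.15 = 283.1 N·m clockwise.
Bucket of sand: 10.3 × 9.81 = 101 N down at 1.14 m → arm 1.14 m, τ = 101 × 1.14 = 115.1 N·m clockwise.
Battery pack: 33.4 × 9.81 = 327.7 N down at 2.02 m → arm 2.02 m, τ = 327.7 × 2.02 = 662 N·m clockwise.
Total clockwise load moment = 1060 N·m.
The cable tension T acts at 2.3 m; only its component perpendicular to the boom, T sinθ, produces torque. sin 64.9° = 0.9056.
Στ = 0 ⇒ T × 2.3 × 0.9056 = 1060 ⇒ T = 1060 / 2.083 = 509 N.

T ≈ 509 N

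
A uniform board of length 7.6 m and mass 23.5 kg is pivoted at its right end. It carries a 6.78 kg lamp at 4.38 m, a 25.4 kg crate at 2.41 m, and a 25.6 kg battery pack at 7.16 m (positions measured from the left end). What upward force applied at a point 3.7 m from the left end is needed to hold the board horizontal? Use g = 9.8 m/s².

F ≈ 639 N

Taking torques about the right end:
Beam weight: 23.5 × 9.8 = 230.3 N down at 3.8 m → arm 3.8 m, τ = 230.3 × 3.8 = 875.1 N·m counterclockwise.
Lamp: 6.78 × 9.8 = 66.44 N down at 4.38 m → arm 3.22 m, τ = 66.44 × 3.22 = 213.9 N·m counterclockwise.
Crate: 25.4 × 9.8 = 248.9 N down at 2.41 m → arm 5.19 m, τ = 248.9 × 5.19 = 1292 N·m counterclockwise.
Battery pack: 25.6 × 9.8 = 250.9 N down at 7.16 m → arm 0.44 m, τ = 250.9 × 0.44 = 110.4 N·m counterclockwise.
Net moment of the loads = 2491 N·m counterclockwise.
The upward force F acts at a point 3.7 m from the left end, arm 3.9 m, giving F × 3.9 clockwise.
Setting net torque to zero: F × 3.9 = 2491 → F = 2491 / 3.9 = 639 N.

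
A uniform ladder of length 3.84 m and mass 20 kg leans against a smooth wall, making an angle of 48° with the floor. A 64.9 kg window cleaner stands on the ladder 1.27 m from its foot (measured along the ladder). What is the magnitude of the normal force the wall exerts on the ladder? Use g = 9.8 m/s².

N_wall ≈ 278 N

Sum moments about the foot of the ladder (the floor normal and friction both act there and drop out).
Ladder weight 20×9.8 = 196 N acts at 1.92 m along the ladder; its horizontal arm is 1.92·cos48° = 1.285 m → τ = 251.9 N·m clockwise.
Window cleaner: 64.9×9.8 = 636 N at 1.27 m → arm 0.8498 m → τ = 540.5 N·m clockwise.
Wall normal N acts horizontally at the top; its moment arm is the height L sinθ = 3.84·sin48° = 2.854 m, counterclockwise.
Στ = 0 ⇒ N × 2.854 = 792.4 ⇒ N = 278 N.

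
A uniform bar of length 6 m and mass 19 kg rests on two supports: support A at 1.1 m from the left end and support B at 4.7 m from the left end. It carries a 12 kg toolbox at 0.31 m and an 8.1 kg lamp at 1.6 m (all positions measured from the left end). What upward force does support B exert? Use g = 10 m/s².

Take moments about support A.
Beam weight: 19 × 10 = 190 N down at 3 m → arm 1.9 m, τ = 190 × 1.9 = 361 N·m clockwise.
Toolbox: 12 × 10 = 120 N down at 0.31 m → arm 0.79 m, τ = 120 × 0.79 = 94.8 N·m counterclockwise.
Lamp: 8.1 × 10 = 81 N down at 1.6 m → arm 0.5 m, τ = 81 × 0.5 = 40.5 N·m clockwise.
Net load moment about support A = 306.7 N·m clockwise.
Reaction R at support B is upward at 4.7 m, arm 3.6 m → moment R × 3.6 counterclockwise.
Setting net torque to zero: R × 3.6 = 306.7 → R = 85.2 N.

R_B ≈ 85.2 N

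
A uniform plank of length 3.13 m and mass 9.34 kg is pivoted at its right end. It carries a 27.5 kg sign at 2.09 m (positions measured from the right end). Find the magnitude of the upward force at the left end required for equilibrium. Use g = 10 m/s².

Taking torques about the right end:
Beam weight: 9.34 × 10 = 93.4 N down at 1.565 m → arm 1.565 m, τ = 93.4 × 1.565 = 146.2 N·m counterclockwise.
Sign: 27.5 × 10 = 275 N down at 2.09 m → arm 2.09 m, τ = 275 × 2.09 = 574.8 N·m counterclockwise.
Net moment of the loads = 721 N·m counterclockwise.
The upward force F acts at the left end, arm 3.13 m, giving F × 3.13 clockwise.
Στ = 0 ⇒ F × 3.13 = 721 ⇒ F = 721 / 3.13 = 230 N.

F ≈ 230 N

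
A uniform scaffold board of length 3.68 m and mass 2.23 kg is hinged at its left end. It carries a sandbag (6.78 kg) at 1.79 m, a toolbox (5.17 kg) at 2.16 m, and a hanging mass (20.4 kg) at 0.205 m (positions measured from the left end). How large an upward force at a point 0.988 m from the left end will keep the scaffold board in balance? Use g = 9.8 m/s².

Taking torques about the left end:
Beam weight: 2.23 × 9.8 = 21.85 N down at 1.84 m → arm 1.84 m, τ = 21.85 × 1.84 = 40.2 N·m clockwise.
Sandbag: 6.78 × 9.8 = 66.44 N down at 1.79 m → arm 1.79 m, τ = 66.44 × 1.79 = 118.9 N·m clockwise.
Toolbox: 5.17 × 9.8 = 50.67 N down at 2.16 m → arm 2.16 m, τ = 50.67 × 2.16 = 109.4 N·m clockwise.
Hanging mass: 20.4 × 9.8 = 199.9 N down at 0.205 m → arm 0.205 m, τ = 199.9 × 0.205 = 40.98 N·m clockwise.
Net moment of the loads = 309.5 N·m clockwise.
The upward force F acts at a point 0.988 m from the left end, arm 0.988 m, giving F × 0.988 counterclockwise.
Setting net torque to zero: F × 0.988 = 309.5 → F = 309.5 / 0.988 = 313 N.

F ≈ 313 N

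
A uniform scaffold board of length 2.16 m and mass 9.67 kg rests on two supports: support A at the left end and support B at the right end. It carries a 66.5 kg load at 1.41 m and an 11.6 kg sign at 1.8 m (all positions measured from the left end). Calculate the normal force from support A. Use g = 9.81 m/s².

R_A ≈ 293 N

Take moments about support B.
Beam weight: 9.67 × 9.81 = 94.86 N down at 1.08 m → arm 1.08 m, τ = 94.86 × 1.08 = 102.4 N·m counterclockwise.
Load: 66.5 × 9.81 = 652.4 N down at 1.41 m → arm 0.75 m, τ = 652.4 × 0.75 = 489.3 N·m counterclockwise.
Sign: 11.6 × 9.81 = 113.8 N down at 1.8 m → arm 0.36 m, τ = 113.8 × 0.36 = 40.97 N·m counterclockwise.
Net load moment about support B = 632.7 N·m counterclockwise.
Reaction R at support A is upward at 0 m, arm 2.16 m → moment R × 2.16 clockwise.
Στ = 0 ⇒ R × 2.16 = 632.7 ⇒ R = 293 N.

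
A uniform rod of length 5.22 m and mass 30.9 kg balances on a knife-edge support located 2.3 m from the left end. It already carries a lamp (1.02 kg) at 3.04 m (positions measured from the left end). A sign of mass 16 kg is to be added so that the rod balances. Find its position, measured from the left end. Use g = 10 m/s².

x ≈ 1.65 m from the left end

Take moments about the knife-edge support (at 2.3 m from the left end).
Beam weight: 30.9 × 10 = 309 N down at 2.61 m → arm 0.31 m, τ = 309 × 0.31 = 95.79 N·m clockwise.
Lamp: 1.02 × 10 = 10.2 N down at 3.04 m → arm 0.74 m, τ = 10.2 × 0.74 = 7.548 N·m clockwise.
Net moment of existing loads = 103.3 N·m clockwise.
The sign weighs 16 × 10 = 160 N and must supply an equal counterclockwise moment, so its lever arm about the knife-edge support is 103.3 / 160 = 0.646 m.
That puts it at 2.3 − 0.646 = 1.65 m from the left end.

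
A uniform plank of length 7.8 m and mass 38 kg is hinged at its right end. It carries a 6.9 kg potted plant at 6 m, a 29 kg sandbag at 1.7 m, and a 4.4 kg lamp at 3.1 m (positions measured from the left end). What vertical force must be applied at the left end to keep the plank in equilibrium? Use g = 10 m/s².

F ≈ 459 N

About the right end:
Beam weight: 38 × 10 = 380 N down at 3.9 m → arm 3.9 m, τ = 380 × 3.9 = 1482 N·m counterclockwise.
Potted plant: 6.9 × 10 = 69 N down at 6 m → arm 1.8 m, τ = 69 × 1.8 = 124.2 N·m counterclockwise.
Sandbag: 29 × 10 = 290 N down at 1.7 m → arm 6.1 m, τ = 290 × 6.1 = 1769 N·m counterclockwise.
Lamp: 4.4 × 10 = 44 N down at 3.1 m → arm 4.7 m, τ = 44 × 4.7 = 206.8 N·m counterclockwise.
Net moment of the loads = 3582 N·m counterclockwise.
The upward force F acts at the left end, arm 7.8 m, giving F × 7.8 clockwise.
Setting net torque to zero: F × 7.8 = 3582 → F = 3582 / 7.8 = 459 N.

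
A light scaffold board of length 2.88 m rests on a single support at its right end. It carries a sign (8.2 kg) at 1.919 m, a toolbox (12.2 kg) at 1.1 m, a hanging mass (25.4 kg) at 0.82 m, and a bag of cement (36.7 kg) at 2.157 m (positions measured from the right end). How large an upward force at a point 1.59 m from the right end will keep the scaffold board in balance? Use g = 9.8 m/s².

About the right end:
Sign: 8.2 × 9.8 = 80.36 N down at 1.919 m → arm 1.919 m, τ = 80.36 × 1.919 = 154.2 N·m counterclockwise.
Toolbox: 12.2 × 9.8 = 119.6 N down at 1.1 m → arm 1.1 m, τ = 119.6 × 1.1 = 131.6 N·m counterclockwise.
Hanging mass: 25.4 × 9.8 = 248.9 N down at 0.82 m → arm 0.82 m, τ = 248.9 × 0.82 = 204.1 N·m counterclockwise.
Bag of cement: 36.7 × 9.8 = 359.7 N down at 2.157 m → arm 2.157 m, τ = 359.7 × 2.157 = 775.9 N·m counterclockwise.
Net moment of the loads = 1266 N·m counterclockwise.
The upward force F acts at a point 1.59 m from the right end, arm 1.59 m, giving F × 1.59 clockwise.
Balancing moments: F × 1.59 = 1266, giving F = 1266 / 1.59 = 796 N.

F ≈ 796 N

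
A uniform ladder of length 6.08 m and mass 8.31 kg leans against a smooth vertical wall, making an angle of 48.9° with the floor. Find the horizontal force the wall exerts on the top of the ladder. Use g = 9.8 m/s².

N_wall ≈ 35.5 N

Take moments about the foot of the ladder.
Ladder weight 8.31×9.8 = 81.44 N acts at 3.04 m along the ladder; its horizontal arm is 3.04·cos48.9° = 1.998 m → τ = 162.7 N·m clockwise.
Wall normal N acts horizontally at the top; its moment arm is the height L sinθ = 6.08·sin48.9° = 4.582 m, counterclockwise.
For rotational equilibrium, N × 4.582 = 162.7, so N = 35.5 N.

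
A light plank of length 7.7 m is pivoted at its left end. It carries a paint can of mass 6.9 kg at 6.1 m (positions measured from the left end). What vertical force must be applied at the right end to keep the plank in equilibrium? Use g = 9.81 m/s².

F ≈ 53.6 N

About the left end:
Paint can: 6.9 × 9.81 = 67.69 N down at 6.1 m → arm 6.1 m, τ = 67.69 × 6.1 = 412.9 N·m clockwise.
Net moment of the loads = 412.9 N·m clockwise.
The upward force F acts at the right end, arm 7.7 m, giving F × 7.7 counterclockwise.
Setting net torque to zero: F × 7.7 = 412.9 → F = 412.9 / 7.7 = 53.6 N.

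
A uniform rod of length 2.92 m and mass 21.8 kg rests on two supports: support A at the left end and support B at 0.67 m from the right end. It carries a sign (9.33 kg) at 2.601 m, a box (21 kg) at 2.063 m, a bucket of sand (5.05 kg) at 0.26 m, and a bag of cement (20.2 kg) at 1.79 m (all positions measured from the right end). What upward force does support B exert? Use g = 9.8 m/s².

Choose support A as the axis so its reaction then has zero moment arm.
Beam weight: 21.8 × 9.8 = 213.6 N down at 1.46 m → arm 1.46 m, τ = 213.6 × 1.46 = 311.9 N·m clockwise.
Sign: 9.33 × 9.8 = 91.43 N down at 2.601 m → arm 0.319 m, τ = 91.43 × 0.319 = 29.17 N·m clockwise.
Box: 21 × 9.8 = 205.8 N down at 2.063 m → arm 0.857 m, τ = 205.8 × 0.857 = 176.4 N·m clockwise.
Bucket of sand: 5.05 × 9.8 = 49.49 N down at 0.26 m → arm 2.66 m, τ = 49.49 × 2.66 = 131.6 N·m clockwise.
Bag of cement: 20.2 × 9.8 = 198 N down at 1.79 m → arm 1.13 m, τ = 198 × 1.13 = 223.7 N·m clockwise.
Net load moment about support A = 872.8 N·m clockwise.
Reaction R at support B is upward at 0.67 m, arm 2.25 m → moment R × 2.25 counterclockwise.
Στ = 0 ⇒ R × 2.25 = 872.8 ⇒ R = 388 N.

R_B ≈ 388 N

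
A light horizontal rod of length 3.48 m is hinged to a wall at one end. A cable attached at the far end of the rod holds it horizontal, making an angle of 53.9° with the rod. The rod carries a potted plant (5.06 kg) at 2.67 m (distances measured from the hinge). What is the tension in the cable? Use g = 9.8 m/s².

About the hinge:
Potted plant: 5.06 × 9.8 = 49.59 N down at 2.67 m → arm 2.67 m, τ = 49.59 × 2.67 = 132.4 N·m clockwise.
Total clockwise load moment = 132.4 N·m.
The cable tension T acts at 3.48 m; only its component perpendicular to the rod, T sinθ, produces torque. sin 53.9° = 0.808.
Στ = 0 ⇒ T × 3.48 × 0.808 = 132.4 ⇒ T = 132.4 / 2.812 = 47.1 N.

T ≈ 47.1 N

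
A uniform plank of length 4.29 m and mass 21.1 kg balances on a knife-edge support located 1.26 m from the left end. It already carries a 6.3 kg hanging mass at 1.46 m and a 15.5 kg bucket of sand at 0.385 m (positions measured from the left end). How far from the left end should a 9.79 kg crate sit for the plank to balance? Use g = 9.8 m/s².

x ≈ 0.609 m from the left end

Choose the knife-edge support (at 1.26 m from the left end) as the axis so the support reaction has zero arm there.
Beam weight: 21.1 × 9.8 = 206.8 N down at 2.145 m → arm 0.885 m, τ = 206.8 × 0.885 = 183 N·m clockwise.
Hanging mass: 6.3 × 9.8 = 61.74 N down at 1.46 m → arm 0.2 m, τ = 61.74 × 0.2 = 12.35 N·m clockwise.
Bucket of sand: 15.5 × 9.8 = 151.9 N down at 0.385 m → arm 0.875 m, τ = 151.9 × 0.875 = 132.9 N·m counterclockwise.
Net moment of existing loads = 62.45 N·m clockwise.
The crate weighs 9.79 × 9.8 = 95.94 N and must supply an equal counterclockwise moment, so its lever arm about the knife-edge support is 62.45 / 95.94 = 0.651 m.
That puts it at 1.26 − 0.651 = 0.609 m from the left end.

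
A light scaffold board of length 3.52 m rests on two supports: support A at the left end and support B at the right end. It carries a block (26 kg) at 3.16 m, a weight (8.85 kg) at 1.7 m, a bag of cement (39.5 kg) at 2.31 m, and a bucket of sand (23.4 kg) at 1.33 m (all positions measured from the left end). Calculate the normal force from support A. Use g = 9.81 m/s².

R_A ≈ 347 N

Take moments about support B.
Block: 26 × 9.81 = 255.1 N down at 3.16 m → arm 0.36 m, τ = 255.1 × 0.36 = 91.84 N·m counterclockwise.
Weight: 8.85 × 9.81 = 86.82 N down at 1.7 m → arm 1.82 m, τ = 86.82 × 1.82 = 158 N·m counterclockwise.
Bag of cement: 39.5 × 9.81 = 387.5 N down at 2.31 m → arm 1.21 m, τ = 387.5 × 1.21 = 468.9 N·m counterclockwise.
Bucket of sand: 23.4 × 9.81 = 229.6 N down at 1.33 m → arm 2.19 m, τ = 229.6 × 2.19 = 502.8 N·m counterclockwise.
Net load moment about support B = 1222 N·m counterclockwise.
Reaction R at support A is upward at 0 m, arm 3.52 m → moment R × 3.52 clockwise.
Στ = 0 ⇒ R × 3.52 = 1222 ⇒ R = 347 N.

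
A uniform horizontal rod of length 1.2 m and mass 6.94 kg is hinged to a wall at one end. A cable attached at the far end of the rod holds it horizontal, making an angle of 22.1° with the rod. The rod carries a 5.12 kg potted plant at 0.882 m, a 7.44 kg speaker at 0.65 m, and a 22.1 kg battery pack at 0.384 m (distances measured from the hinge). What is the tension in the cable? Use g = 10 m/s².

T ≈ 487 N

Sum moments about the hinge (the unknown hinge reaction has zero arm there).
Beam weight: 6.94 × 10 = 69.4 N down at 0.6 m → arm 0.6 m, τ = 69.4 × 0.6 = 41.64 N·m clockwise.
Potted plant: 5.12 × 10 = 51.2 N down at 0.882 m → arm 0.882 m, τ = 51.2 × 0.882 = 45.16 N·m clockwise.
Speaker: 7.44 × 10 = 74.4 N down at 0.65 m → arm 0.65 m, τ = 74.4 × 0.65 = 48.36 N·m clockwise.
Battery pack: 22.1 × 10 = 221 N down at 0.384 m → arm 0.384 m, τ = 221 × 0.384 = 84.86 N·m clockwise.
Total clockwise load moment = 220 N·m.
The cable tension T acts at 1.2 m; only its component perpendicular to the rod, T sinθ, produces torque. sin 22.1° = 0.3762.
For rotational equilibrium, T × 1.2 × 0.3762 = 220, so T = 220 / 0.4514 = 487 N.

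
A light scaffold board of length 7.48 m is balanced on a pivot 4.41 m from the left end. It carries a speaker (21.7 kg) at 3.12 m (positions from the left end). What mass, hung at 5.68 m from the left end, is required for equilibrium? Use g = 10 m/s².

m ≈ 22 kg

About the pivot (at 4.41 m from the left end):
Speaker: 21.7 × 10 = 217 N down at 3.12 m → arm 1.29 m, τ = 217 × 1.29 = 279.9 N·m counterclockwise.
Net moment of known loads = 279.9 N·m counterclockwise.
An unknown mass m at 5.68 m has arm 1.27 m; its moment is m·g·1.27 clockwise.
Balancing moments: m × 10 × 1.27 = 279.9, giving m = 279.9 / (10 × 1.27) = 22 kg.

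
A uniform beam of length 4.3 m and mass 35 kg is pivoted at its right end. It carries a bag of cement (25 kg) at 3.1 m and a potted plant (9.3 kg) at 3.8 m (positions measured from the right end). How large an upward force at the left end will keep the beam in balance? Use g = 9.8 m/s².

F ≈ 429 N

Sum moments about the right end (the unknown pivot reaction has zero arm there).
Beam weight: 35 × 9.8 = 343 N down at 2.15 m → arm 2.15 m, τ = 343 × 2.15 = 737.4 N·m counterclockwise.
Bag of cement: 25 × 9.8 = 245 N down at 3.1 m → arm 3.1 m, τ = 245 × 3.1 = 759.5 N·m counterclockwise.
Potted plant: 9.3 × 9.8 = 91.14 N down at 3.8 m → arm 3.8 m, τ = 91.14 × 3.8 = 346.3 N·m counterclockwise.
Net moment of the loads = 1843 N·m counterclockwise.
The upward force F acts at the left end, arm 4.3 m, giving F × 4.3 clockwise.
Στ = 0 ⇒ F × 4.3 = 1843 ⇒ F = 1843 / 4.3 = 429 N.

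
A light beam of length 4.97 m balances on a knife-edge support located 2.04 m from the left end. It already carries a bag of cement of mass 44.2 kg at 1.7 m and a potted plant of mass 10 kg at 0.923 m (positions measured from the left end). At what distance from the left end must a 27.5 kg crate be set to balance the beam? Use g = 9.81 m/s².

x ≈ 2.99 m from the left end

Sum moments about the knife-edge support (at 2.04 m from the left end) (the support reaction has zero arm there).
Bag of cement: 44.2 × 9.81 = 433.6 N down at 1.7 m → arm 0.34 m, τ = 433.6 × 0.34 = 147.4 N·m counterclockwise.
Potted plant: 10 × 9.81 = 98.1 N down at 0.923 m → arm 1.117 m, τ = 98.1 × 1.117 = 109.6 N·m counterclockwise.
Net moment of existing loads = 257 N·m counterclockwise.
The crate weighs 27.5 × 9.81 = 269.8 N and must supply an equal clockwise moment, so its lever arm about the knife-edge support is 257 / 269.8 = 0.953 m.
That puts it at 2.04 + 0.953 = 2.99 m from the left end.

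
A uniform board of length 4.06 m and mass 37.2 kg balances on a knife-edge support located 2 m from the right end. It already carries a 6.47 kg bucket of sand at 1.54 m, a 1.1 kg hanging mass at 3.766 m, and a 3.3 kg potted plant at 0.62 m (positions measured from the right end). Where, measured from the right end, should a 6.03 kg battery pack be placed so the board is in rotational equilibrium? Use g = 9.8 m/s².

Choose the knife-edge support (at 2 m from the right end) as the axis so the support reaction has zero arm there.
Beam weight: 37.2 × 9.8 = 364.6 N down at 2.03 m → arm 0.03 m, τ = 364.6 × 0.03 = 10.94 N·m counterclockwise.
Bucket of sand: 6.47 × 9.8 = 63.41 N down at 1.54 m → arm 0.46 m, τ = 63.41 × 0.46 = 29.17 N·m clockwise.
Hanging mass: 1.1 × 9.8 = 10.78 N down at 3.766 m → arm 1.766 m, τ = 10.78 × 1.766 = 19.04 N·m counterclockwise.
Potted plant: 3.3 × 9.8 = 32.34 N down at 0.62 m → arm 1.38 m, τ = 32.34 × 1.38 = 44.63 N·m clockwise.
Net moment of existing loads = 43.82 N·m clockwise.
The battery pack weighs 6.03 × 9.8 = 59.09 N and must supply an equal counterclockwise moment, so its lever arm about the knife-edge support is 43.82 / 59.09 = 0.742 m.
That puts it at 2 + 0.742 = 2.74 m from the right end.

x ≈ 2.74 m from the right end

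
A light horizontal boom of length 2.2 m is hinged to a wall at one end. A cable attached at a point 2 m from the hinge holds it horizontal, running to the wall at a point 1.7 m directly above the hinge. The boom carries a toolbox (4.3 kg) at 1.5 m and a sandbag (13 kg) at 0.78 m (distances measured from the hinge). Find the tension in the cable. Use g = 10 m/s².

T ≈ 128 N

Sum moments about the hinge (the unknown hinge reaction has zero arm there).
Toolbox: 4.3 × 10 = 43 N down at 1.5 m → arm 1.5 m, τ = 43 × 1.5 = 64.5 N·m clockwise.
Sandbag: 13 × 10 = 130 N down at 0.78 m → arm 0.78 m, τ = 130 × 0.78 = 101.4 N·m clockwise.
Total clockwise load moment = 165.9 N·m.
The cable tension T acts at 2 m; only its component perpendicular to the boom, T sinθ, produces torque. sinθ = h/√(h²+d²) = 1.7/√(1.7²+2²) = 0.6476.
For rotational equilibrium, T × 2 × 0.6476 = 165.9, so T = 165.9 / 1.295 = 128 N.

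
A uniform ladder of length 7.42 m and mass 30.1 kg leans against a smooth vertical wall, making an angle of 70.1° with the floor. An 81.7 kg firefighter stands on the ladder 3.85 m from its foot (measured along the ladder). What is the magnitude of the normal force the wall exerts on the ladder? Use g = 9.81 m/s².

Sum moments about the foot of the ladder (the floor normal and friction both act there and drop out).
Ladder weight 30.1×9.81 = 295.3 N acts at 3.71 m along the ladder; its horizontal arm is 3.71·cos70.1° = 1.263 m → τ = 373 N·m clockwise.
Firefighter: 81.7×9.81 = 801.5 N at 3.85 m → arm 1.31 m → τ = 1050 N·m clockwise.
Wall normal N acts horizontally at the top; its moment arm is the height L sinθ = 7.42·sin70.1° = 6.977 m, counterclockwise.
For rotational equilibrium, N × 6.977 = 1423, so N = 204 N.

N_wall ≈ 204 N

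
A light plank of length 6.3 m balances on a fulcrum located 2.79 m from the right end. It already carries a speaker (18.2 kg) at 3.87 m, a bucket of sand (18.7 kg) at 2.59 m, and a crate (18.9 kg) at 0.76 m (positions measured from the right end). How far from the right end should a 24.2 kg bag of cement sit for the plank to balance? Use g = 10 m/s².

About the fulcrum (at 2.79 m from the right end):
Speaker: 18.2 × 10 = 182 N down at 3.87 m → arm 1.08 m, τ = 182 × 1.08 = 196.6 N·m counterclockwise.
Bucket of sand: 18.7 × 10 = 187 N down at 2.59 m → arm 0.2 m, τ = 187 × 0.2 = 37.4 N·m clockwise.
Crate: 18.9 × 10 = 189 N down at 0.76 m → arm 2.03 m, τ = 189 × 2.03 = 383.7 N·m clockwise.
Net moment of existing loads = 224.5 N·m clockwise.
The bag of cement weighs 24.2 × 10 = 242 N and must supply an equal counterclockwise moment, so its lever arm about the fulcrum is 224.5 / 242 = 0.928 m.
That puts it at 2.79 + 0.928 = 3.72 m from the right end.

x ≈ 3.72 m from the right end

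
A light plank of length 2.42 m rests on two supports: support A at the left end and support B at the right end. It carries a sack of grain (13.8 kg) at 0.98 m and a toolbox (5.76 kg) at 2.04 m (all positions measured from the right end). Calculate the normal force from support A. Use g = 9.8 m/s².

R_A ≈ 102 N

Sum moments about support B (its reaction then has zero moment arm).
Sack of grain: 13.8 × 9.8 = 135.2 N down at 0.98 m → arm 0.98 m, τ = 135.2 × 0.98 = 132.5 N·m counterclockwise.
Toolbox: 5.76 × 9.8 = 56.45 N down at 2.04 m → arm 2.04 m, τ = 56.45 × 2.04 = 115.2 N·m counterclockwise.
Net load moment about support B = 247.7 N·m counterclockwise.
Reaction R at support A is upward at 2.42 m, arm 2.42 m → moment R × 2.42 clockwise.
Balancing moments: R × 2.42 = 247.7, giving R = 102 N.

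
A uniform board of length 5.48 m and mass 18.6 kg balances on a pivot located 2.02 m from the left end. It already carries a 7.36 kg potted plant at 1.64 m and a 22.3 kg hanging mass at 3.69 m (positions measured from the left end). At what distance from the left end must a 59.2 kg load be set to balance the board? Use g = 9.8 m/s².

x ≈ 1.21 m from the left end

Choose the pivot (at 2.02 m from the left end) as the axis so the support reaction has zero arm there.
Beam weight: 18.6 × 9.8 = 182.3 N down at 2.74 m → arm 0.72 m, τ = 182.3 × 0.72 = 131.3 N·m clockwise.
Potted plant: 7.36 × 9.8 = 72.13 N down at 1.64 m → arm 0.38 m, τ = 72.13 × 0.38 = 27.41 N·m counterclockwise.
Hanging mass: 22.3 × 9.8 = 218.5 N down at 3.69 m → arm 1.67 m, τ = 218.5 × 1.67 = 364.9 N·m clockwise.
Net moment of existing loads = 468.8 N·m clockwise.
The load weighs 59.2 × 9.8 = 580.2 N and must supply an equal counterclockwise moment, so its lever arm about the pivot is 468.8 / 580.2 = 0.808 m.
That puts it at 2.02 − 0.808 = 1.21 m from the left end.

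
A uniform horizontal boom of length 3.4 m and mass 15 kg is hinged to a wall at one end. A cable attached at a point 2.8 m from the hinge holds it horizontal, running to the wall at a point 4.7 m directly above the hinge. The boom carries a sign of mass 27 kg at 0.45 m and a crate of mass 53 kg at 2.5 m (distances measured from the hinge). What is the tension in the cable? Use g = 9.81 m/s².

Choose the hinge as the axis so the unknown hinge reaction has zero arm there.
Beam weight: 15 × 9.81 = 147.2 N down at 1.7 m → arm 1.7 m, τ = 147.2 × 1.7 = 250.2 N·m clockwise.
Sign: 27 × 9.81 = 264.9 N down at 0.45 m → arm 0.45 m, τ = 264.9 × 0.45 = 119.2 N·m clockwise.
Crate: 53 × 9.81 = 519.9 N down at 2.5 m → arm 2.5 m, τ = 519.9 × 2.5 = 1300 N·m clockwise.
Total clockwise load moment = 1669 N·m.
The cable tension T acts at 2.8 m; only its component perpendicular to the boom, T sinθ, produces torque. sinθ = h/√(h²+d²) = 4.7/√(4.7²+2.8²) = 0.8591.
For rotational equilibrium, T × 2.8 × 0.8591 = 1669, so T = 1669 / 2.405 = 694 N.

T ≈ 694 N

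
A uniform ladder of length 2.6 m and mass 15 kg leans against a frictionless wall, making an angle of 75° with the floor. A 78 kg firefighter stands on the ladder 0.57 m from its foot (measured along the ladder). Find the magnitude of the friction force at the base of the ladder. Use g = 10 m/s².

Taking torques about the foot of the ladder:
Ladder weight 15×10 = 150 N acts at 1.3 m along the ladder; its horizontal arm is 1.3·cos75° = 0.3365 m → τ = 50.48 N·m clockwise.
Firefighter: 78×10 = 780 N at 0.57 m → arm 0.1475 m → τ = 115 N·m clockwise.
Wall normal N acts horizontally at the top; its moment arm is the height L sinθ = 2.6·sin75° = 2.511 m, counterclockwise.
Setting net torque to zero: N × 2.511 = 165.5 → N = 65.9 N.
ΣFx = 0: friction at the foot balances the wall's push, so f = N_wall = 65.9 N.

f ≈ 65.9 N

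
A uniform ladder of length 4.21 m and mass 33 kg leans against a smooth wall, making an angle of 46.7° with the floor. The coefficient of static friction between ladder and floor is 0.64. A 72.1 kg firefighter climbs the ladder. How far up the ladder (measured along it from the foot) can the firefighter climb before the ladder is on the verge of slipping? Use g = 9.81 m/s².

d ≈ 3.2 m

Taking torques about the foot of the ladder:
Ladder weight 33×9.81 = 323.7 N acts at 2.105 m along the ladder; its horizontal arm is 2.105·cos46.7° = 1.444 m → τ = 467.4 N·m clockwise.
Firefighter weight 72.1×9.81 = 707.3 N at distance d → arm d·cos46.7° → τ = 707.3·d·0.6858 clockwise.
Wall normal N at the top has arm L sinθ = 3.064 m counterclockwise, so Στ = 0 gives N·3.064 = 467.4 + 485.1·d.
ΣFy = 0 ⇒ N_floor = 1031 N, so the maximum friction is μ_s·N_floor = 0.64×1031 = 659.8 N. ΣFx = 0 ⇒ N_wall = f, so at the slipping point N = 659.8 N.
Substituting: 659.8×3.064 = 467.4 + 485.1·d ⇒ d = (2022 − 467.4) / 485.1 = 3.2 m.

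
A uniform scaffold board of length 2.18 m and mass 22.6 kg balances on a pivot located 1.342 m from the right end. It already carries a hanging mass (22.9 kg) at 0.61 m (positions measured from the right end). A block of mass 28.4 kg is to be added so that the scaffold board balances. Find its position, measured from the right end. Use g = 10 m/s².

Sum moments about the pivot (at 1.342 m from the right end) (the support reaction has zero arm there).
Beam weight: 22.6 × 10 = 226 N down at 1.09 m → arm 0.252 m, τ = 226 × 0.252 = 56.95 N·m clockwise.
Hanging mass: 22.9 × 10 = 229 N down at 0.61 m → arm 0.732 m, τ = 229 × 0.732 = 167.6 N·m clockwise.
Net moment of existing loads = 224.6 N·m clockwise.
The block weighs 28.4 × 10 = 284 N and must supply an equal counterclockwise moment, so its lever arm about the pivot is 224.6 / 284 = 0.791 m.
That puts it at 1.342 + 0.791 = 2.13 m from the right end.

x ≈ 2.13 m from the right end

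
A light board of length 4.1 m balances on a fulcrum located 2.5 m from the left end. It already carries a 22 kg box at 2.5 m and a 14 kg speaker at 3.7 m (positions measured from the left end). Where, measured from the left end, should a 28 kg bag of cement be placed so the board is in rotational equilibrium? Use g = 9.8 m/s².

x ≈ 1.9 m from the left end

Choose the fulcrum (at 2.5 m from the left end) as the axis so the support reaction has zero arm there.
Box: acts at the fulcrum, moment arm 0 → no torque.
Speaker: 14 × 9.8 = 137.2 N down at 3.7 m → arm 1.2 m, τ = 137.2 × 1.2 = 164.6 N·m clockwise.
Net moment of existing loads = 164.6 N·m clockwise.
The bag of cement weighs 28 × 9.8 = 274.4 N and must supply an equal counterclockwise moment, so its lever arm about the fulcrum is 164.6 / 274.4 = 0.6 m.
That puts it at 2.5 − 0.6 = 1.9 m from the left end.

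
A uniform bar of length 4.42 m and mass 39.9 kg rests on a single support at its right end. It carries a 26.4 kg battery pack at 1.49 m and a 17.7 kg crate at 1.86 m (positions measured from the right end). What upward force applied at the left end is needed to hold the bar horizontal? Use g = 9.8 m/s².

Sum moments about the right end (the unknown pivot reaction has zero arm there).
Beam weight: 39.9 × 9.8 = 391 N down at 2.21 m → arm 2.21 m, τ = 391 × 2.21 = 864.1 N·m counterclockwise.
Battery pack: 26.4 × 9.8 = 258.7 N down at 1.49 m → arm 1.49 m, τ = 258.7 × 1.49 = 385.5 N·m counterclockwise.
Crate: 17.7 × 9.8 = 173.5 N down at 1.86 m → arm 1.86 m, τ = 173.5 × 1.86 = 322.7 N·m counterclockwise.
Net moment of the loads = 1572 N·m counterclockwise.
The upward force F acts at the left end, arm 4.42 m, giving F × 4.42 clockwise.
Στ = 0 ⇒ F × 4.42 = 1572 ⇒ F = 1572 / 4.42 = 356 N.

F ≈ 356 N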